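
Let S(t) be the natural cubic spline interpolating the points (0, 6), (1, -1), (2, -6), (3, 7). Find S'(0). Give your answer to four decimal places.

With m_i denoting the second derivative at x_i, h_i = 1, 1, 1, and Δ_i = (y_(i+1) − y_i)/h_i = -7, -5, 13:
  1·m_0 + 4·m_1 + 1·m_2 = 6(Δ_1 - Δ_0) = 12
  1·m_1 + 4·m_2 + 1·m_3 = 6(Δ_2 - Δ_1) = 108
Natural end conditions: m_0 = m_3 = 0.
Hence m_0 = 0, m_1 = -4, m_2 = 28, m_3 = 0.
On [0, 1], S'(t) = b_0 + 2c_0·t + 3d_0·t² with b_0 = Δ_0 - h_0(2m_0 + m_1)/6 = -19/3, c_0 = m_0/2 = 0, d_0 = (m_1 - m_0)/(6h_0) = -2/3. So S'(0) = -19/3.

-6.3333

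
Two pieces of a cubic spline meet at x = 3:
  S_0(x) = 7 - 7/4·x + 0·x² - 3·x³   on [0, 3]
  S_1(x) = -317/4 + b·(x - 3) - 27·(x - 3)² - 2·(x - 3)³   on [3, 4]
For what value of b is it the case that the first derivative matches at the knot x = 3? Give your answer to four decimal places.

-82.7500

S_0'(x) = -7/4 + 0·x - 9·x², so S_0'(3) = -331/4. On the right, S_1'(3) = b, so b = -331/4.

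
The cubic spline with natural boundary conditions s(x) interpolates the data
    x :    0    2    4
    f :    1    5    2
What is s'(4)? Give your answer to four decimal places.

Write σ_i for s''(x_i). With h_i = 2, 2 and divided differences Δ_i = 2, -3/2, the continuity of s' gives the tridiagonal system
  2·σ_0 + 8·σ_1 + 2·σ_2 = 6(Δ_1 - Δ_0) = -21
Natural end conditions: σ_0 = σ_2 = 0.
Solving: σ_0 = 0, σ_1 = -21/8, σ_2 = 0.
On [2, 4], s'(x) = b_1 + 2c_1·(x - 2) + 3d_1·(x - 2)² with b_1 = Δ_1 - h_1(2σ_1 + σ_2)/6 = 1/4, c_1 = σ_1/2 = -21/16, d_1 = (σ_2 - σ_1)/(6h_1) = 7/32. So s'(4) = -19/8.

-2.3750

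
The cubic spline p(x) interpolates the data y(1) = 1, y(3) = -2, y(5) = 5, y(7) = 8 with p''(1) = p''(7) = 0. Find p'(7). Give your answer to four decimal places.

0.6333

With m_i denoting the second derivative at x_i, h_i = 2, 2, 2, and Δ_i = (y_(i+1) − y_i)/h_i = -3/2, 7/2, 3/2:
  2·m_0 + 8·m_1 + 2·m_2 = 6(Δ_1 - Δ_0) = 30
  2·m_1 + 8·m_2 + 2·m_3 = 6(Δ_2 - Δ_1) = -12
Natural end conditions: m_0 = m_3 = 0.
Hence m_0 = 0, m_1 = 22/5, m_2 = -13/5, m_3 = 0.
On [5, 7], p'(x) = b_2 + 2c_2·(x - 5) + 3d_2·(x - 5)² with b_2 = Δ_2 - h_2(2m_2 + m_3)/6 = 97/30, c_2 = m_2/2 = -13/10, d_2 = (m_3 - m_2)/(6h_2) = 13/60. So p'(7) = 19/30.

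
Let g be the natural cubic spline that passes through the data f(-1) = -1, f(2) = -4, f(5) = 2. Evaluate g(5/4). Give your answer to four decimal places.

Put M_i = g'' at the i-th knot. Here h = (3, 3) and Δ = (-1, 2), so the interior equations h_(i-1)·M_(i-1) + 2(h_(i-1)+h_i)·M_i + h_i·M_(i+1) = 6(Δ_i − Δ_(i-1)) read
  3·M_0 + 12·M_1 + 3·M_2 = 6(Δ_1 - Δ_0) = 18
Natural end conditions: M_0 = M_2 = 0.
Solving the tridiagonal system: M_0 = 0, M_1 = 3/2, M_2 = 0.
On [-1, 2], g(x) = -1 - 7/4·(x + 1) + 0·(x + 1)² + 1/12·(x + 1)³.
With (x + 1) = 9/4: g(5/4) = -1021/256.

-3.9883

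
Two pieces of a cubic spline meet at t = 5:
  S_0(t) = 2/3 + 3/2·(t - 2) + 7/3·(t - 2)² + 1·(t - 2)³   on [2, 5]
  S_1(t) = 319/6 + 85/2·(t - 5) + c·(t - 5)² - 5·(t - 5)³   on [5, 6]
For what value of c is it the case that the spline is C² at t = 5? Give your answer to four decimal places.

S_0''(t) = 14/3 + 6·(t - 2), so S_0''(5) = 68/3. On the right, S_1''(5) = 2c, so c = 34/3.

11.3333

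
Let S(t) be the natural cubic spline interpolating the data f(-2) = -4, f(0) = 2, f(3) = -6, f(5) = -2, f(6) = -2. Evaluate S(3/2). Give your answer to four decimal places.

Write M_i for S''(x_i). With h_i = 2, 3, 2, 1 and divided differences Δ_i = 3, -8/3, 2, 0, the continuity of S' gives the tridiagonal system
  2·M_0 + 10·M_1 + 3·M_2 = 6(Δ_1 - Δ_0) = -34
  3·M_1 + 10·M_2 + 2·M_3 = 6(Δ_2 - Δ_1) = 28
  2·M_2 + 6·M_3 + 1·M_4 = 6(Δ_3 - Δ_2) = -12
Natural end conditions: M_0 = M_4 = 0.
Solving: M_0 = 0, M_1 = -1240/253, M_2 = 1266/253, M_3 = -928/253, M_4 = 0.
On [0, 3], S(t) = 2 - 203/759·t - 620/253·t² + 1253/2277·t³.
With t = 3/2: S(3/2) = -4165/2024.

-2.0578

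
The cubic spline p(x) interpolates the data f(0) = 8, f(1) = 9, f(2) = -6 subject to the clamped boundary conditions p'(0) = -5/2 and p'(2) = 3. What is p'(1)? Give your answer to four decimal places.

-10.6250

With M_i denoting the second derivative at x_i, h_i = 1, 1, and Δ_i = (y_(i+1) − y_i)/h_i = 1, -15:
  1·M_0 + 4·M_1 + 1·M_2 = 6(Δ_1 - Δ_0) = -96
Clamped end conditions give two more equations: 2h_0·M_0 + h_0·M_1 = 6(Δ_0 - p'(0)) = 21 and h_1·M_1 + 2h_1·M_2 = 6(p'(2) - Δ_1) = 108.
Hence M_0 = 149/4, M_1 = -107/2, M_2 = 323/4.
On [1, 2], p'(x) = b_1 + 2c_1·(x - 1) + 3d_1·(x - 1)² with b_1 = Δ_1 - h_1(2M_1 + M_2)/6 = -85/8, c_1 = M_1/2 = -107/4, d_1 = (M_2 - M_1)/(6h_1) = 179/8. So p'(1) = -85/8.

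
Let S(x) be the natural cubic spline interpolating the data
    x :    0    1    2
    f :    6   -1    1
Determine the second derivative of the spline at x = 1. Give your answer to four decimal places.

13.5000

With m_i denoting the second derivative at x_i, h_i = 1, 1, and Δ_i = (y_(i+1) − y_i)/h_i = -7, 2:
  1·m_0 + 4·m_1 + 1·m_2 = 6(Δ_1 - Δ_0) = 54
Natural end conditions: m_0 = m_2 = 0.
Solving the tridiagonal system: m_0 = 0, m_1 = 27/2, m_2 = 0.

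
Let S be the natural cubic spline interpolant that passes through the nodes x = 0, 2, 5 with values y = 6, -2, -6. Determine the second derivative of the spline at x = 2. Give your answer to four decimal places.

1.6000

Let m_i = S''(x_i). Step sizes h_i = 2, 3; slopes of the chords Δ_i = (y_(i+1) - y_i)/h_i = -4, -4/3.
  2·m_0 + 10·m_1 + 3·m_2 = 6(Δ_1 - Δ_0) = 16
Natural end conditions: m_0 = m_2 = 0.
Solving the tridiagonal system: m_0 = 0, m_1 = 8/5, m_2 = 0.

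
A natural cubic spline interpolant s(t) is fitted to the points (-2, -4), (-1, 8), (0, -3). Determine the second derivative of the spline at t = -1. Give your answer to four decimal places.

Write M_i for s''(x_i). With h_i = 1, 1 and divided differences Δ_i = 12, -11, the continuity of s' gives the tridiagonal system
  1·M_0 + 4·M_1 + 1·M_2 = 6(Δ_1 - Δ_0) = -138
Natural end conditions: M_0 = M_2 = 0.
Solving the tridiagonal system: M_0 = 0, M_1 = -69/2, M_2 = 0.

-34.5000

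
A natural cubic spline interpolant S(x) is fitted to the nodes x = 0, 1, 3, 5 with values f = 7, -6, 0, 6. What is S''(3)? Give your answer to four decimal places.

-4.3636

Write M_i for S''(x_i). With h_i = 1, 2, 2 and divided differences Δ_i = -13, 3, 3, the continuity of S' gives the tridiagonal system
  1·M_0 + 6·M_1 + 2·M_2 = 6(Δ_1 - Δ_0) = 96
  2·M_1 + 8·M_2 + 2·M_3 = 6(Δ_2 - Δ_1) = 0
Natural end conditions: M_0 = M_3 = 0.
Hence M_0 = 0, M_1 = 192/11, M_2 = -48/11, M_3 = 0.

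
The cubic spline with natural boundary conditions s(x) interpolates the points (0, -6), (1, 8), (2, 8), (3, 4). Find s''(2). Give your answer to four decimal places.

-0.8000

With M_i denoting the second derivative at x_i, h_i = 1, 1, 1, and Δ_i = (y_(i+1) − y_i)/h_i = 14, 0, -4:
  1·M_0 + 4·M_1 + 1·M_2 = 6(Δ_1 - Δ_0) = -84
  1·M_1 + 4·M_2 + 1·M_3 = 6(Δ_2 - Δ_1) = -24
Natural end conditions: M_0 = M_3 = 0.
Forward elimination and back-substitution give M_0 = 0, M_1 = -104/5, M_2 = -4/5, M_3 = 0.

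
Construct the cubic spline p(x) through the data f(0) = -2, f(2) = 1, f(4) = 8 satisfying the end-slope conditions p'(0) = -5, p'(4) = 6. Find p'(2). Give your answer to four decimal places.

With m_i denoting the second derivative at x_i, h_i = 2, 2, and Δ_i = (y_(i+1) − y_i)/h_i = 3/2, 7/2:
  2·m_0 + 8·m_1 + 2·m_2 = 6(Δ_1 - Δ_0) = 12
Clamped end conditions give two more equations: 2h_0·m_0 + h_0·m_1 = 6(Δ_0 - p'(0)) = 39 and h_1·m_1 + 2h_1·m_2 = 6(p'(4) - Δ_1) = 15.
Hence m_0 = 11, m_1 = -5/2, m_2 = 5.
On [2, 4], p'(x) = b_1 + 2c_1·(x - 2) + 3d_1·(x - 2)² with b_1 = Δ_1 - h_1(2m_1 + m_2)/6 = 7/2, c_1 = m_1/2 = -5/4, d_1 = (m_2 - m_1)/(6h_1) = 5/8. So p'(2) = 7/2.

3.5000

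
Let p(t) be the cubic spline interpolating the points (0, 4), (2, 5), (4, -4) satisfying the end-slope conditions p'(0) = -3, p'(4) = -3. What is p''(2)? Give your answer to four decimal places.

-7.5000

Write m_i for p''(x_i). With h_i = 2, 2 and divided differences Δ_i = 1/2, -9/2, the continuity of p' gives the tridiagonal system
  2·m_0 + 8·m_1 + 2·m_2 = 6(Δ_1 - Δ_0) = -30
Clamped end conditions give two more equations: 2h_0·m_0 + h_0·m_1 = 6(Δ_0 - p'(0)) = 21 and h_1·m_1 + 2h_1·m_2 = 6(p'(4) - Δ_1) = 9.
Forward elimination and back-substitution give m_0 = 9, m_1 = -15/2, m_2 = 6.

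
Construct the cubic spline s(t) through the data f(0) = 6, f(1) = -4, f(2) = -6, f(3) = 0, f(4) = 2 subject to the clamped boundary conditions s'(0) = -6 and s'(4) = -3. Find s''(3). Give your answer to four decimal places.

Write M_i for s''(x_i). With h_i = 1, 1, 1, 1 and divided differences Δ_i = -10, -2, 6, 2, the continuity of s' gives the tridiagonal system
  1·M_0 + 4·M_1 + 1·M_2 = 6(Δ_1 - Δ_0) = 48
  1·M_1 + 4·M_2 + 1·M_3 = 6(Δ_2 - Δ_1) = 48
  1·M_2 + 4·M_3 + 1·M_4 = 6(Δ_3 - Δ_2) = -24
Clamped end conditions give two more equations: 2h_0·M_0 + h_0·M_1 = 6(Δ_0 - s'(0)) = -24 and h_3·M_3 + 2h_3·M_4 = 6(s'(4) - Δ_3) = -30.
Solving: M_0 = -537/28, M_1 = 201/14, M_2 = 39/4, M_3 = -75/14, M_4 = -345/28.

-5.3571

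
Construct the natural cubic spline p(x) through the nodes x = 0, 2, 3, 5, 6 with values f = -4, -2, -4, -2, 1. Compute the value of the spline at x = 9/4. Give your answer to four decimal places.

Put M_i = p'' at the i-th knot. Here h = (2, 1, 2, 1) and Δ = (1, -2, 1, 3), so the interior equations h_(i-1)·M_(i-1) + 2(h_(i-1)+h_i)·M_i + h_i·M_(i+1) = 6(Δ_i − Δ_(i-1)) read
  2·M_0 + 6·M_1 + 1·M_2 = 6(Δ_1 - Δ_0) = -18
  1·M_1 + 6·M_2 + 2·M_3 = 6(Δ_2 - Δ_1) = 18
  2·M_2 + 6·M_3 + 1·M_4 = 6(Δ_3 - Δ_2) = 12
Natural end conditions: M_0 = M_4 = 0.
Hence M_0 = 0, M_1 = -110/31, M_2 = 102/31, M_3 = 28/31, M_4 = 0.
On [2, 3], p(x) = -2 - 127/93·(x - 2) - 55/31·(x - 2)² + 106/93·(x - 2)³.
With (x - 2) = 1/4: p(9/4) = -2415/992.

-2.4345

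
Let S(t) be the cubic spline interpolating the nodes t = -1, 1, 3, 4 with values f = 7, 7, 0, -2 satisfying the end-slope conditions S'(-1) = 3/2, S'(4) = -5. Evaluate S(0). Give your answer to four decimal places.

8.0217

Write M_i for S''(x_i). With h_i = 2, 2, 1 and divided differences Δ_i = 0, -7/2, -2, the continuity of S' gives the tridiagonal system
  2·M_0 + 8·M_1 + 2·M_2 = 6(Δ_1 - Δ_0) = -21
  2·M_1 + 6·M_2 + 1·M_3 = 6(Δ_2 - Δ_1) = 9
Clamped end conditions give two more equations: 2h_0·M_0 + h_0·M_1 = 6(Δ_0 - S'(-1)) = -9 and h_2·M_2 + 2h_2·M_3 = 6(S'(4) - Δ_2) = -18.
Solving: M_0 = -19/46, M_1 = -169/46, M_2 = 106/23, M_3 = -260/23.
On [-1, 1], S(t) = 7 + 3/2·(t + 1) - 19/92·(t + 1)² - 25/92·(t + 1)³.
With (t + 1) = 1: S(0) = 369/46.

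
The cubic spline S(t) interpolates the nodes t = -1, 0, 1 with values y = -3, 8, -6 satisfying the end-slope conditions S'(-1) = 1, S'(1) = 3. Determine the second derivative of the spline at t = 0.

Let m_i = S''(x_i). Step sizes h_i = 1, 1; slopes of the chords Δ_i = (y_(i+1) - y_i)/h_i = 11, -14.
  1·m_0 + 4·m_1 + 1·m_2 = 6(Δ_1 - Δ_0) = -150
Clamped end conditions give two more equations: 2h_0·m_0 + h_0·m_1 = 6(Δ_0 - S'(-1)) = 60 and h_1·m_1 + 2h_1·m_2 = 6(S'(1) - Δ_1) = 102.
Solving the tridiagonal system: m_0 = 137/2, m_1 = -77, m_2 = 179/2.

-77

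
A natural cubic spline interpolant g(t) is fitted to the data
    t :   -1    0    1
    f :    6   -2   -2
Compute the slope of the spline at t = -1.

-10

With m_i denoting the second derivative at x_i, h_i = 1, 1, and Δ_i = (y_(i+1) − y_i)/h_i = -8, 0:
  1·m_0 + 4·m_1 + 1·m_2 = 6(Δ_1 - Δ_0) = 48
Natural end conditions: m_0 = m_2 = 0.
Solving: m_0 = 0, m_1 = 12, m_2 = 0.
On [-1, 0], g'(t) = b_0 + 2c_0·(t + 1) + 3d_0·(t + 1)² with b_0 = Δ_0 - h_0(2m_0 + m_1)/6 = -10, c_0 = m_0/2 = 0, d_0 = (m_1 - m_0)/(6h_0) = 2. So g'(-1) = -10.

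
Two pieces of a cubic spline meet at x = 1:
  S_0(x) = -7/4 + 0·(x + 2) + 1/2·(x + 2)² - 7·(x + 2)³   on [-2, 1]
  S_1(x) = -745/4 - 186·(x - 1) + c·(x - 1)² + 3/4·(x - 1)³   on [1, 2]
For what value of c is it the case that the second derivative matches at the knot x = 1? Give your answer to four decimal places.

S_0''(x) = 1 - 42·(x + 2), so S_0''(1) = -125. On the right, S_1''(1) = 2c, so c = -125/2.

-62.5000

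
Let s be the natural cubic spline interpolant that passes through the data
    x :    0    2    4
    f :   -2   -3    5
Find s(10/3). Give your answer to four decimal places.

With M_i denoting the second derivative at x_i, h_i = 2, 2, and Δ_i = (y_(i+1) − y_i)/h_i = -1/2, 4:
  2·M_0 + 8·M_1 + 2·M_2 = 6(Δ_1 - Δ_0) = 27
Natural end conditions: M_0 = M_2 = 0.
Solving the tridiagonal system: M_0 = 0, M_1 = 27/8, M_2 = 0.
On [2, 4], s(x) = -3 + 7/4·(x - 2) + 27/16·(x - 2)² - 9/32·(x - 2)³.
With (x - 2) = 4/3: s(10/3) = 5/3.

1.6667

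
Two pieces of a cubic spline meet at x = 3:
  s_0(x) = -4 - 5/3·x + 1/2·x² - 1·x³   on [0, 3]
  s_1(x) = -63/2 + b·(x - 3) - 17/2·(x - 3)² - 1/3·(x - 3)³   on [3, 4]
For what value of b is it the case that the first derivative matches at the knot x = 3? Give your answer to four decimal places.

s_0'(x) = -5/3 + 1·x - 3·x², so s_0'(3) = -77/3. On the right, s_1'(3) = b, so b = -77/3.

-25.6667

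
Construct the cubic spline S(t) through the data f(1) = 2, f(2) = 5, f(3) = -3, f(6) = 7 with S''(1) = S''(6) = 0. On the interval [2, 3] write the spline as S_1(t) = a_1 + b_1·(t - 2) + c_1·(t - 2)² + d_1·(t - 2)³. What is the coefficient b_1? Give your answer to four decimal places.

-3.4086

Put σ_i = S'' at the i-th knot. Here h = (1, 1, 3) and Δ = (3, -8, 10/3), so the interior equations h_(i-1)·σ_(i-1) + 2(h_(i-1)+h_i)·σ_i + h_i·σ_(i+1) = 6(Δ_i − Δ_(i-1)) read
  1·σ_0 + 4·σ_1 + 1·σ_2 = 6(Δ_1 - Δ_0) = -66
  1·σ_1 + 8·σ_2 + 3·σ_3 = 6(Δ_2 - Δ_1) = 68
Natural end conditions: σ_0 = σ_3 = 0.
Solving the tridiagonal system: σ_0 = 0, σ_1 = -596/31, σ_2 = 338/31, σ_3 = 0.
On [2, 3], with S_1(t) = a_1 + b_1·(t - 2) + c_1·(t - 2)² + d_1·(t - 2)³: c_1 = σ_1/2 = -298/31, d_1 = (σ_2 - σ_1)/(6h_1) = 467/93, b_1 = Δ_1 - h_1(2σ_1 + σ_2)/6 = -317/93.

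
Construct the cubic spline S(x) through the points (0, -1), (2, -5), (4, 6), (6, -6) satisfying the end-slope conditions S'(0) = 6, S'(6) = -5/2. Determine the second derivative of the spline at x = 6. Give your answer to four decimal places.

Let m_i = S''(x_i). Step sizes h_i = 2, 2, 2; slopes of the chords Δ_i = (y_(i+1) - y_i)/h_i = -2, 11/2, -6.
  2·m_0 + 8·m_1 + 2·m_2 = 6(Δ_1 - Δ_0) = 45
  2·m_1 + 8·m_2 + 2·m_3 = 6(Δ_2 - Δ_1) = -69
Clamped end conditions give two more equations: 2h_0·m_0 + h_0·m_1 = 6(Δ_0 - S'(0)) = -48 and h_2·m_2 + 2h_2·m_3 = 6(S'(6) - Δ_2) = 21.
Hence m_0 = -287/15, m_1 = 214/15, m_2 = -463/30, m_3 = 389/30.

12.9667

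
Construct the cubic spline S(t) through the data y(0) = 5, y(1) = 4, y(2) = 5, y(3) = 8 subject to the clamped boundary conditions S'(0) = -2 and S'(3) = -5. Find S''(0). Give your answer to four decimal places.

3.2000

Let σ_i = S''(x_i). Step sizes h_i = 1, 1, 1; slopes of the chords Δ_i = (y_(i+1) - y_i)/h_i = -1, 1, 3.
  1·σ_0 + 4·σ_1 + 1·σ_2 = 6(Δ_1 - Δ_0) = 12
  1·σ_1 + 4·σ_2 + 1·σ_3 = 6(Δ_2 - Δ_1) = 12
Clamped end conditions give two more equations: 2h_0·σ_0 + h_0·σ_1 = 6(Δ_0 - S'(0)) = 6 and h_2·σ_2 + 2h_2·σ_3 = 6(S'(3) - Δ_2) = -48.
Solving the tridiagonal system: σ_0 = 16/5, σ_1 = -2/5, σ_2 = 52/5, σ_3 = -146/5.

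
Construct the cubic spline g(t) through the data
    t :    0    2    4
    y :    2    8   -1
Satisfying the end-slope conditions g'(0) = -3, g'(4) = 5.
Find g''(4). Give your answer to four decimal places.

Write m_i for g''(x_i). With h_i = 2, 2 and divided differences Δ_i = 3, -9/2, the continuity of g' gives the tridiagonal system
  2·m_0 + 8·m_1 + 2·m_2 = 6(Δ_1 - Δ_0) = -45
Clamped end conditions give two more equations: 2h_0·m_0 + h_0·m_1 = 6(Δ_0 - g'(0)) = 36 and h_1·m_1 + 2h_1·m_2 = 6(g'(4) - Δ_1) = 57.
Solving the tridiagonal system: m_0 = 133/8, m_1 = -61/4, m_2 = 175/8.

21.8750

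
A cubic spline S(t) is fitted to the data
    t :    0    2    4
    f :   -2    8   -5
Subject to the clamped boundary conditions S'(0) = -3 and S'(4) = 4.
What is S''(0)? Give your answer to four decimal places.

22.3750

Let σ_i = S''(x_i). Step sizes h_i = 2, 2; slopes of the chords Δ_i = (y_(i+1) - y_i)/h_i = 5, -13/2.
  2·σ_0 + 8·σ_1 + 2·σ_2 = 6(Δ_1 - Δ_0) = -69
Clamped end conditions give two more equations: 2h_0·σ_0 + h_0·σ_1 = 6(Δ_0 - S'(0)) = 48 and h_1·σ_1 + 2h_1·σ_2 = 6(S'(4) - Δ_1) = 63.
Hence σ_0 = 179/8, σ_1 = -83/4, σ_2 = 209/8.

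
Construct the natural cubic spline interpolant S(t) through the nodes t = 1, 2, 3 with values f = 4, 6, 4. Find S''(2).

-6

Put M_i = S'' at the i-th knot. Here h = (1, 1) and Δ = (2, -2), so the interior equations h_(i-1)·M_(i-1) + 2(h_(i-1)+h_i)·M_i + h_i·M_(i+1) = 6(Δ_i − Δ_(i-1)) read
  1·M_0 + 4·M_1 + 1·M_2 = 6(Δ_1 - Δ_0) = -24
Natural end conditions: M_0 = M_2 = 0.
Forward elimination and back-substitution give M_0 = 0, M_1 = -6, M_2 = 0.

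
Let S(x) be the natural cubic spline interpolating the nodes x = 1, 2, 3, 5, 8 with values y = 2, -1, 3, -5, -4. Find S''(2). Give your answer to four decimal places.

13.4766

Let m_i = S''(x_i). Step sizes h_i = 1, 1, 2, 3; slopes of the chords Δ_i = (y_(i+1) - y_i)/h_i = -3, 4, -4, 1/3.
  1·m_0 + 4·m_1 + 1·m_2 = 6(Δ_1 - Δ_0) = 42
  1·m_1 + 6·m_2 + 2·m_3 = 6(Δ_2 - Δ_1) = -48
  2·m_2 + 10·m_3 + 3·m_4 = 6(Δ_3 - Δ_2) = 26
Natural end conditions: m_0 = m_4 = 0.
Solving the tridiagonal system: m_0 = 0, m_1 = 1442/107, m_2 = -1274/107, m_3 = 533/107, m_4 = 0.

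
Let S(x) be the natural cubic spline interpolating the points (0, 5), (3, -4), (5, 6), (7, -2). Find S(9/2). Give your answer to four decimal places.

Put m_i = S'' at the i-th knot. Here h = (3, 2, 2) and Δ = (-3, 5, -4), so the interior equations h_(i-1)·m_(i-1) + 2(h_(i-1)+h_i)·m_i + h_i·m_(i+1) = 6(Δ_i − Δ_(i-1)) read
  3·m_0 + 10·m_1 + 2·m_2 = 6(Δ_1 - Δ_0) = 48
  2·m_1 + 8·m_2 + 2·m_3 = 6(Δ_2 - Δ_1) = -54
Natural end conditions: m_0 = m_3 = 0.
Forward elimination and back-substitution give m_0 = 0, m_1 = 123/19, m_2 = -159/19, m_3 = 0.
On [3, 5], S(x) = -4 + 66/19·(x - 3) + 123/38·(x - 3)² - 47/38·(x - 3)³.
With (x - 3) = 3/2: S(9/2) = 1313/304.

4.3191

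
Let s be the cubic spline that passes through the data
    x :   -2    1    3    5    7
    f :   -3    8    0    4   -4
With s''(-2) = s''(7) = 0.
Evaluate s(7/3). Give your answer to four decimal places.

1.9920

Write m_i for s''(x_i). With h_i = 3, 2, 2, 2 and divided differences Δ_i = 11/3, -4, 2, -4, the continuity of s' gives the tridiagonal system
  3·m_0 + 10·m_1 + 2·m_2 = 6(Δ_1 - Δ_0) = -46
  2·m_1 + 8·m_2 + 2·m_3 = 6(Δ_2 - Δ_1) = 36
  2·m_2 + 8·m_3 + 2·m_4 = 6(Δ_3 - Δ_2) = -36
Natural end conditions: m_0 = m_4 = 0.
Forward elimination and back-substitution give m_0 = 0, m_1 = -435/71, m_2 = 542/71, m_3 = -455/71, m_4 = 0.
On [1, 3], s(x) = 8 - 524/213·(x - 1) - 435/142·(x - 1)² + 977/852·(x - 1)³.
With (x - 1) = 4/3: s(7/3) = 11456/5751.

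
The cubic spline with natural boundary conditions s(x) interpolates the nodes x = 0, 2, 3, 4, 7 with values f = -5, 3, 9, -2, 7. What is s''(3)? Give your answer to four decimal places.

-30.8764

With M_i denoting the second derivative at x_i, h_i = 2, 1, 1, 3, and Δ_i = (y_(i+1) − y_i)/h_i = 4, 6, -11, 3:
  2·M_0 + 6·M_1 + 1·M_2 = 6(Δ_1 - Δ_0) = 12
  1·M_1 + 4·M_2 + 1·M_3 = 6(Δ_2 - Δ_1) = -102
  1·M_2 + 8·M_3 + 3·M_4 = 6(Δ_3 - Δ_2) = 84
Natural end conditions: M_0 = M_4 = 0.
Forward elimination and back-substitution give M_0 = 0, M_1 = 636/89, M_2 = -2748/89, M_3 = 1278/89, M_4 = 0.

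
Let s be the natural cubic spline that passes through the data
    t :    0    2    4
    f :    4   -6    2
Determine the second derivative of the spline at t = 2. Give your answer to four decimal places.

With M_i denoting the second derivative at x_i, h_i = 2, 2, and Δ_i = (y_(i+1) − y_i)/h_i = -5, 4:
  2·M_0 + 8·M_1 + 2·M_2 = 6(Δ_1 - Δ_0) = 54
Natural end conditions: M_0 = M_2 = 0.
Forward elimination and back-substitution give M_0 = 0, M_1 = 27/4, M_2 = 0.

6.7500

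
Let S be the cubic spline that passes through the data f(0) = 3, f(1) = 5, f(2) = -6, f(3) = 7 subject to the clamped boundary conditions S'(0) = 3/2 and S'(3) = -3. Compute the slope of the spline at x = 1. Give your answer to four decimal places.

-8.2000

With σ_i denoting the second derivative at x_i, h_i = 1, 1, 1, and Δ_i = (y_(i+1) − y_i)/h_i = 2, -11, 13:
  1·σ_0 + 4·σ_1 + 1·σ_2 = 6(Δ_1 - Δ_0) = -78
  1·σ_1 + 4·σ_2 + 1·σ_3 = 6(Δ_2 - Δ_1) = 144
Clamped end conditions give two more equations: 2h_0·σ_0 + h_0·σ_1 = 6(Δ_0 - S'(0)) = 3 and h_2·σ_2 + 2h_2·σ_3 = 6(S'(3) - Δ_2) = -96.
Hence σ_0 = 112/5, σ_1 = -209/5, σ_2 = 334/5, σ_3 = -407/5.
On [1, 2], S'(x) = b_1 + 2c_1·(x - 1) + 3d_1·(x - 1)² with b_1 = Δ_1 - h_1(2σ_1 + σ_2)/6 = -41/5, c_1 = σ_1/2 = -209/10, d_1 = (σ_2 - σ_1)/(6h_1) = 181/10. So S'(1) = -41/5.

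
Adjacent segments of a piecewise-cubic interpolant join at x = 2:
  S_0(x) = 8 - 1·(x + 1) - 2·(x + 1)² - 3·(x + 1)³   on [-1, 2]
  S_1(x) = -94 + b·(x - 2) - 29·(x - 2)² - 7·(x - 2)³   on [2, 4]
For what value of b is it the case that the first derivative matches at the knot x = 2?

S_0'(x) = -1 - 4·(x + 1) - 9·(x + 1)², so S_0'(2) = -94. On the right, S_1'(2) = b, so b = -94.

-94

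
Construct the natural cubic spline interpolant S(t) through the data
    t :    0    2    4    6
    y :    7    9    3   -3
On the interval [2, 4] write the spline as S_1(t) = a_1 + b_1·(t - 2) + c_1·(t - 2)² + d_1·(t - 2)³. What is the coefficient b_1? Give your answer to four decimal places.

-1.1333

With m_i denoting the second derivative at x_i, h_i = 2, 2, 2, and Δ_i = (y_(i+1) − y_i)/h_i = 1, -3, -3:
  2·m_0 + 8·m_1 + 2·m_2 = 6(Δ_1 - Δ_0) = -24
  2·m_1 + 8·m_2 + 2·m_3 = 6(Δ_2 - Δ_1) = 0
Natural end conditions: m_0 = m_3 = 0.
Solving the tridiagonal system: m_0 = 0, m_1 = -16/5, m_2 = 4/5, m_3 = 0.
On [2, 4], with S_1(t) = a_1 + b_1·(t - 2) + c_1·(t - 2)² + d_1·(t - 2)³: c_1 = m_1/2 = -8/5, d_1 = (m_2 - m_1)/(6h_1) = 1/3, b_1 = Δ_1 - h_1(2m_1 + m_2)/6 = -17/15.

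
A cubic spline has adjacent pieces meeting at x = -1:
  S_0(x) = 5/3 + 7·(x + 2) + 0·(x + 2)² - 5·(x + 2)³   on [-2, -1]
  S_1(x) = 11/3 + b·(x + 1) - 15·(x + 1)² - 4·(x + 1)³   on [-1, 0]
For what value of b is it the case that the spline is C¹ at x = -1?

-8

S_0'(x) = 7 + 0·(x + 2) - 15·(x + 2)², so S_0'(-1) = -8. On the right, S_1'(-1) = b, so b = -8.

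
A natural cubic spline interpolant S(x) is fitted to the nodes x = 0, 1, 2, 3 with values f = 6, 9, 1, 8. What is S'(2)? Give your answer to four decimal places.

-2.4667

With M_i denoting the second derivative at x_i, h_i = 1, 1, 1, and Δ_i = (y_(i+1) − y_i)/h_i = 3, -8, 7:
  1·M_0 + 4·M_1 + 1·M_2 = 6(Δ_1 - Δ_0) = -66
  1·M_1 + 4·M_2 + 1·M_3 = 6(Δ_2 - Δ_1) = 90
Natural end conditions: M_0 = M_3 = 0.
Solving: M_0 = 0, M_1 = -118/5, M_2 = 142/5, M_3 = 0.
On [2, 3], S'(x) = b_2 + 2c_2·(x - 2) + 3d_2·(x - 2)² with b_2 = Δ_2 - h_2(2M_2 + M_3)/6 = -37/15, c_2 = M_2/2 = 71/5, d_2 = (M_3 - M_2)/(6h_2) = -71/15. So S'(2) = -37/15.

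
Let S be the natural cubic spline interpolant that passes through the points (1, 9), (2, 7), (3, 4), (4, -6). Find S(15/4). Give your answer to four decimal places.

-3.0781

Let m_i = S''(x_i). Step sizes h_i = 1, 1, 1; slopes of the chords Δ_i = (y_(i+1) - y_i)/h_i = -2, -3, -10.
  1·m_0 + 4·m_1 + 1·m_2 = 6(Δ_1 - Δ_0) = -6
  1·m_1 + 4·m_2 + 1·m_3 = 6(Δ_2 - Δ_1) = -42
Natural end conditions: m_0 = m_3 = 0.
Solving: m_0 = 0, m_1 = 6/5, m_2 = -54/5, m_3 = 0.
On [3, 4], S(x) = 4 - 32/5·(x - 3) - 27/5·(x - 3)² + 9/5·(x - 3)³.
With (x - 3) = 3/4: S(15/4) = -197/64.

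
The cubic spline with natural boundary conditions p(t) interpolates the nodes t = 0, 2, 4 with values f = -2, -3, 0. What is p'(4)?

2

With m_i denoting the second derivative at x_i, h_i = 2, 2, and Δ_i = (y_(i+1) − y_i)/h_i = -1/2, 3/2:
  2·m_0 + 8·m_1 + 2·m_2 = 6(Δ_1 - Δ_0) = 12
Natural end conditions: m_0 = m_2 = 0.
Solving the tridiagonal system: m_0 = 0, m_1 = 3/2, m_2 = 0.
On [2, 4], p'(t) = b_1 + 2c_1·(t - 2) + 3d_1·(t - 2)² with b_1 = Δ_1 - h_1(2m_1 + m_2)/6 = 1/2, c_1 = m_1/2 = 3/4, d_1 = (m_2 - m_1)/(6h_1) = -1/8. So p'(4) = 2.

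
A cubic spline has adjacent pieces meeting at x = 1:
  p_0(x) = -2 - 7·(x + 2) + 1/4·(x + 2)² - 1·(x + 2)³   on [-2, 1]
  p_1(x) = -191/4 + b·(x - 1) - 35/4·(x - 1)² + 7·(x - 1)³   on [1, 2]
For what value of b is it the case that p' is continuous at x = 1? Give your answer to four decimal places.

-32.5000

p_0'(x) = -7 + 1/2·(x + 2) - 3·(x + 2)², so p_0'(1) = -65/2. On the right, p_1'(1) = b, so b = -65/2.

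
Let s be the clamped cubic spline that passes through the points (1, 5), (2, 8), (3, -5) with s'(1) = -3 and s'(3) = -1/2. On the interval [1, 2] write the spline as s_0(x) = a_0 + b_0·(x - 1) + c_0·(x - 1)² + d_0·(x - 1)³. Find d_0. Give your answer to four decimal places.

Write m_i for s''(x_i). With h_i = 1, 1 and divided differences Δ_i = 3, -13, the continuity of s' gives the tridiagonal system
  1·m_0 + 4·m_1 + 1·m_2 = 6(Δ_1 - Δ_0) = -96
Clamped end conditions give two more equations: 2h_0·m_0 + h_0·m_1 = 6(Δ_0 - s'(1)) = 36 and h_1·m_1 + 2h_1·m_2 = 6(s'(3) - Δ_1) = 75.
Solving: m_0 = 173/4, m_1 = -101/2, m_2 = 251/4.
On [1, 2], with s_0(x) = a_0 + b_0·(x - 1) + c_0·(x - 1)² + d_0·(x - 1)³: c_0 = m_0/2 = 173/8, d_0 = (m_1 - m_0)/(6h_0) = -125/8, b_0 = Δ_0 - h_0(2m_0 + m_1)/6 = -3.

-15.6250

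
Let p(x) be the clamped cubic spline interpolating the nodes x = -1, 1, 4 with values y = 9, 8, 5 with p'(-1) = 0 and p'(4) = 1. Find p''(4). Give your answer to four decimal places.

Put M_i = p'' at the i-th knot. Here h = (2, 3) and Δ = (-1/2, -1), so the interior equations h_(i-1)·M_(i-1) + 2(h_(i-1)+h_i)·M_i + h_i·M_(i+1) = 6(Δ_i − Δ_(i-1)) read
  2·M_0 + 10·M_1 + 3·M_2 = 6(Δ_1 - Δ_0) = -3
Clamped end conditions give two more equations: 2h_0·M_0 + h_0·M_1 = 6(Δ_0 - p'(-1)) = -3 and h_1·M_1 + 2h_1·M_2 = 6(p'(4) - Δ_1) = 12.
Solving: M_0 = -1/4, M_1 = -1, M_2 = 5/2.

2.5000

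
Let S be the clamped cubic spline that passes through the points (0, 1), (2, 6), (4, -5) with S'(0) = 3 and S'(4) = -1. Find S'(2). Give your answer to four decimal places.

-2.7500

Let M_i = S''(x_i). Step sizes h_i = 2, 2; slopes of the chords Δ_i = (y_(i+1) - y_i)/h_i = 5/2, -11/2.
  2·M_0 + 8·M_1 + 2·M_2 = 6(Δ_1 - Δ_0) = -48
Clamped end conditions give two more equations: 2h_0·M_0 + h_0·M_1 = 6(Δ_0 - S'(0)) = -3 and h_1·M_1 + 2h_1·M_2 = 6(S'(4) - Δ_1) = 27.
Solving the tridiagonal system: M_0 = 17/4, M_1 = -10, M_2 = 47/4.
On [2, 4], S'(t) = b_1 + 2c_1·(t - 2) + 3d_1·(t - 2)² with b_1 = Δ_1 - h_1(2M_1 + M_2)/6 = -11/4, c_1 = M_1/2 = -5, d_1 = (M_2 - M_1)/(6h_1) = 29/16. So S'(2) = -11/4.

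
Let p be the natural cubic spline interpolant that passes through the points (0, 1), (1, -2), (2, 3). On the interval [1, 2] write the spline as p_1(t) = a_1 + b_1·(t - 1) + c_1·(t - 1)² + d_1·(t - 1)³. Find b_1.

1

Let M_i = p''(x_i). Step sizes h_i = 1, 1; slopes of the chords Δ_i = (y_(i+1) - y_i)/h_i = -3, 5.
  1·M_0 + 4·M_1 + 1·M_2 = 6(Δ_1 - Δ_0) = 48
Natural end conditions: M_0 = M_2 = 0.
Solving: M_0 = 0, M_1 = 12, M_2 = 0.
On [1, 2], with p_1(t) = a_1 + b_1·(t - 1) + c_1·(t - 1)² + d_1·(t - 1)³: c_1 = M_1/2 = 6, d_1 = (M_2 - M_1)/(6h_1) = -2, b_1 = Δ_1 - h_1(2M_1 + M_2)/6 = 1.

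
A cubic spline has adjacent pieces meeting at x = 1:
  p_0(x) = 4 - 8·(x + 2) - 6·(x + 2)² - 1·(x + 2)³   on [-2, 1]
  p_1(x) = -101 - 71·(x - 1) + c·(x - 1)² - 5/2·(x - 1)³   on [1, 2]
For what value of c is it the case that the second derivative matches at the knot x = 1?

-15

p_0''(x) = -12 - 6·(x + 2), so p_0''(1) = -30. On the right, p_1''(1) = 2c, so c = -15.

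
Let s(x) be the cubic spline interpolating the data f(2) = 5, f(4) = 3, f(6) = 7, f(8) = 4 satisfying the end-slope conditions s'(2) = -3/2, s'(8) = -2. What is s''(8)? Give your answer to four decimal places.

Let M_i = s''(x_i). Step sizes h_i = 2, 2, 2; slopes of the chords Δ_i = (y_(i+1) - y_i)/h_i = -1, 2, -3/2.
  2·M_0 + 8·M_1 + 2·M_2 = 6(Δ_1 - Δ_0) = 18
  2·M_1 + 8·M_2 + 2·M_3 = 6(Δ_2 - Δ_1) = -21
Clamped end conditions give two more equations: 2h_0·M_0 + h_0·M_1 = 6(Δ_0 - s'(2)) = 3 and h_2·M_2 + 2h_2·M_3 = 6(s'(8) - Δ_2) = -3.
Forward elimination and back-substitution give M_0 = -29/30, M_1 = 103/30, M_2 = -113/30, M_3 = 17/15.

1.1333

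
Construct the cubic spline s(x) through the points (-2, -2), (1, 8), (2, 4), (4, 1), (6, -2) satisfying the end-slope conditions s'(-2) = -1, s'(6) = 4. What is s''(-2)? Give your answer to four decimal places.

Write m_i for s''(x_i). With h_i = 3, 1, 2, 2 and divided differences Δ_i = 10/3, -4, -3/2, -3/2, the continuity of s' gives the tridiagonal system
  3·m_0 + 8·m_1 + 1·m_2 = 6(Δ_1 - Δ_0) = -44
  1·m_1 + 6·m_2 + 2·m_3 = 6(Δ_2 - Δ_1) = 15
  2·m_2 + 8·m_3 + 2·m_4 = 6(Δ_3 - Δ_2) = 0
Clamped end conditions give two more equations: 2h_0·m_0 + h_0·m_1 = 6(Δ_0 - s'(-2)) = 26 and h_3·m_3 + 2h_3·m_4 = 6(s'(6) - Δ_3) = 33.
Solving the tridiagonal system: m_0 = 137/15, m_1 = -48/5, m_2 = 27/5, m_3 = -39/10, m_4 = 51/5.

9.1333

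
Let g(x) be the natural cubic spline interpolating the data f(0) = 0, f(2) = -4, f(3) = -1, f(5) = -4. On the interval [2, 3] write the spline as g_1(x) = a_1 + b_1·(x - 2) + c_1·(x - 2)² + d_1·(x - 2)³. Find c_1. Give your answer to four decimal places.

2.9571

Let σ_i = g''(x_i). Step sizes h_i = 2, 1, 2; slopes of the chords Δ_i = (y_(i+1) - y_i)/h_i = -2, 3, -3/2.
  2·σ_0 + 6·σ_1 + 1·σ_2 = 6(Δ_1 - Δ_0) = 30
  1·σ_1 + 6·σ_2 + 2·σ_3 = 6(Δ_2 - Δ_1) = -27
Natural end conditions: σ_0 = σ_3 = 0.
Solving the tridiagonal system: σ_0 = 0, σ_1 = 207/35, σ_2 = -192/35, σ_3 = 0.
On [2, 3], with g_1(x) = a_1 + b_1·(x - 2) + c_1·(x - 2)² + d_1·(x - 2)³: c_1 = σ_1/2 = 207/70, d_1 = (σ_2 - σ_1)/(6h_1) = -19/10, b_1 = Δ_1 - h_1(2σ_1 + σ_2)/6 = 68/35.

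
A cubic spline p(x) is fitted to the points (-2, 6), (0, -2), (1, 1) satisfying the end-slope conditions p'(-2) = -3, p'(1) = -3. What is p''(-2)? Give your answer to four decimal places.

Write m_i for p''(x_i). With h_i = 2, 1 and divided differences Δ_i = -4, 3, the continuity of p' gives the tridiagonal system
  2·m_0 + 6·m_1 + 1·m_2 = 6(Δ_1 - Δ_0) = 42
Clamped end conditions give two more equations: 2h_0·m_0 + h_0·m_1 = 6(Δ_0 - p'(-2)) = -6 and h_1·m_1 + 2h_1·m_2 = 6(p'(1) - Δ_1) = -36.
Solving: m_0 = -17/2, m_1 = 14, m_2 = -25.

-8.5000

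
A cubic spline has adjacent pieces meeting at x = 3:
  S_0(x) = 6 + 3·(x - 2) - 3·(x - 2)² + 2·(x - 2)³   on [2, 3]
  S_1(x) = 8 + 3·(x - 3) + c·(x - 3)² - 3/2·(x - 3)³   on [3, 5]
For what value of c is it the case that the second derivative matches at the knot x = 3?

S_0''(x) = -6 + 12·(x - 2), so S_0''(3) = 6. On the right, S_1''(3) = 2c, so c = 3.

3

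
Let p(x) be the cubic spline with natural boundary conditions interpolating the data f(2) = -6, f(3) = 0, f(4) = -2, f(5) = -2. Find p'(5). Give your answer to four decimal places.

1.0667

Let M_i = p''(x_i). Step sizes h_i = 1, 1, 1; slopes of the chords Δ_i = (y_(i+1) - y_i)/h_i = 6, -2, 0.
  1·M_0 + 4·M_1 + 1·M_2 = 6(Δ_1 - Δ_0) = -48
  1·M_1 + 4·M_2 + 1·M_3 = 6(Δ_2 - Δ_1) = 12
Natural end conditions: M_0 = M_3 = 0.
Solving the tridiagonal system: M_0 = 0, M_1 = -68/5, M_2 = 32/5, M_3 = 0.
On [4, 5], p'(x) = b_2 + 2c_2·(x - 4) + 3d_2·(x - 4)² with b_2 = Δ_2 - h_2(2M_2 + M_3)/6 = -32/15, c_2 = M_2/2 = 16/5, d_2 = (M_3 - M_2)/(6h_2) = -16/15. So p'(5) = 16/15.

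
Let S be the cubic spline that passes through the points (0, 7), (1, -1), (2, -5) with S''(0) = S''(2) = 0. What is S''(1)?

Write M_i for S''(x_i). With h_i = 1, 1 and divided differences Δ_i = -8, -4, the continuity of S' gives the tridiagonal system
  1·M_0 + 4·M_1 + 1·M_2 = 6(Δ_1 - Δ_0) = 24
Natural end conditions: M_0 = M_2 = 0.
Hence M_0 = 0, M_1 = 6, M_2 = 0.

6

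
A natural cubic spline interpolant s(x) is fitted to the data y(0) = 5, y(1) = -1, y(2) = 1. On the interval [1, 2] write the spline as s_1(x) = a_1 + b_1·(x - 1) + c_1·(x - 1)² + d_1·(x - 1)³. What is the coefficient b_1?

-2

Write σ_i for s''(x_i). With h_i = 1, 1 and divided differences Δ_i = -6, 2, the continuity of s' gives the tridiagonal system
  1·σ_0 + 4·σ_1 + 1·σ_2 = 6(Δ_1 - Δ_0) = 48
Natural end conditions: σ_0 = σ_2 = 0.
Solving: σ_0 = 0, σ_1 = 12, σ_2 = 0.
On [1, 2], with s_1(x) = a_1 + b_1·(x - 1) + c_1·(x - 1)² + d_1·(x - 1)³: c_1 = σ_1/2 = 6, d_1 = (σ_2 - σ_1)/(6h_1) = -2, b_1 = Δ_1 - h_1(2σ_1 + σ_2)/6 = -2.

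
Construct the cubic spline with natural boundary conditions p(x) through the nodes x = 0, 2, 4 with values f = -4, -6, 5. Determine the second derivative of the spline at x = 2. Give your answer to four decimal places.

4.8750

Put M_i = p'' at the i-th knot. Here h = (2, 2) and Δ = (-1, 11/2), so the interior equations h_(i-1)·M_(i-1) + 2(h_(i-1)+h_i)·M_i + h_i·M_(i+1) = 6(Δ_i − Δ_(i-1)) read
  2·M_0 + 8·M_1 + 2·M_2 = 6(Δ_1 - Δ_0) = 39
Natural end conditions: M_0 = M_2 = 0.
Forward elimination and back-substitution give M_0 = 0, M_1 = 39/8, M_2 = 0.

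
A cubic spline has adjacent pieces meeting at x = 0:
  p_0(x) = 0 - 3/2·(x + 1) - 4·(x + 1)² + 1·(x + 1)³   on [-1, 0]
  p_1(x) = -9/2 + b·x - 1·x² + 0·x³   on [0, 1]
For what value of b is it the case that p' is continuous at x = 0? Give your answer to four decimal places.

p_0'(x) = -3/2 - 8·(x + 1) + 3·(x + 1)², so p_0'(0) = -13/2. On the right, p_1'(0) = b, so b = -13/2.

-6.5000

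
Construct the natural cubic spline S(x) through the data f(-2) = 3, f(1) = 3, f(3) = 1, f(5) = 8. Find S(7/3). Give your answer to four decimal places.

With M_i denoting the second derivative at x_i, h_i = 3, 2, 2, and Δ_i = (y_(i+1) − y_i)/h_i = 0, -1, 7/2:
  3·M_0 + 10·M_1 + 2·M_2 = 6(Δ_1 - Δ_0) = -6
  2·M_1 + 8·M_2 + 2·M_3 = 6(Δ_2 - Δ_1) = 27
Natural end conditions: M_0 = M_3 = 0.
Hence M_0 = 0, M_1 = -51/38, M_2 = 141/38, M_3 = 0.
On [1, 3], S(x) = 3 - 51/38·(x - 1) - 51/76·(x - 1)² + 8/19·(x - 1)³.
With (x - 1) = 4/3: S(7/3) = 521/513.

1.0156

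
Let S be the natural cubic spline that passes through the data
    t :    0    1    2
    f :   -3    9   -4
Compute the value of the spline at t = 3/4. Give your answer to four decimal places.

Let M_i = S''(x_i). Step sizes h_i = 1, 1; slopes of the chords Δ_i = (y_(i+1) - y_i)/h_i = 12, -13.
  1·M_0 + 4·M_1 + 1·M_2 = 6(Δ_1 - Δ_0) = -150
Natural end conditions: M_0 = M_2 = 0.
Solving the tridiagonal system: M_0 = 0, M_1 = -75/2, M_2 = 0.
On [0, 1], S(t) = -3 + 73/4·t + 0·t² - 25/4·t³.
With t = 3/4: S(3/4) = 2061/256.

8.0508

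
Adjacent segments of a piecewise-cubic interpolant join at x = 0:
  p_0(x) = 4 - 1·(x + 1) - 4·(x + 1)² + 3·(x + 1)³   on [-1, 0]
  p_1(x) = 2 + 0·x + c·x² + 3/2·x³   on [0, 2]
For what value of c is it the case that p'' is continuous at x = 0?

5

p_0''(x) = -8 + 18·(x + 1), so p_0''(0) = 10. On the right, p_1''(0) = 2c, so c = 5.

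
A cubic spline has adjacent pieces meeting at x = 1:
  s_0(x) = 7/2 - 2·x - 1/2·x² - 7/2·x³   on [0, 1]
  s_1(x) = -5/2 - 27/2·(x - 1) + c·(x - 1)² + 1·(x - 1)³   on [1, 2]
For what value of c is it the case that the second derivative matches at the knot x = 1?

s_0''(x) = -1 - 21·x, so s_0''(1) = -22. On the right, s_1''(1) = 2c, so c = -11.

-11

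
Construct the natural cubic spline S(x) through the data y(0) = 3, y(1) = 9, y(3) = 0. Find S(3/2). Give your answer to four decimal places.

9.0469

With σ_i denoting the second derivative at x_i, h_i = 1, 2, and Δ_i = (y_(i+1) − y_i)/h_i = 6, -9/2:
  1·σ_0 + 6·σ_1 + 2·σ_2 = 6(Δ_1 - Δ_0) = -63
Natural end conditions: σ_0 = σ_2 = 0.
Forward elimination and back-substitution give σ_0 = 0, σ_1 = -21/2, σ_2 = 0.
On [1, 3], S(x) = 9 + 5/2·(x - 1) - 21/4·(x - 1)² + 7/8·(x - 1)³.
With (x - 1) = 1/2: S(3/2) = 579/64.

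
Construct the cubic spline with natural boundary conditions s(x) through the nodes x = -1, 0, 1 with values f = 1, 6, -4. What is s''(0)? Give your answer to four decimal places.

Put M_i = s'' at the i-th knot. Here h = (1, 1) and Δ = (5, -10), so the interior equations h_(i-1)·M_(i-1) + 2(h_(i-1)+h_i)·M_i + h_i·M_(i+1) = 6(Δ_i − Δ_(i-1)) read
  1·M_0 + 4·M_1 + 1·M_2 = 6(Δ_1 - Δ_0) = -90
Natural end conditions: M_0 = M_2 = 0.
Solving the tridiagonal system: M_0 = 0, M_1 = -45/2, M_2 = 0.

-22.5000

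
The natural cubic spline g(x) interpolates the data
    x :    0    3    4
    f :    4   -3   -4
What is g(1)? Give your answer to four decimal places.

With M_i denoting the second derivative at x_i, h_i = 3, 1, and Δ_i = (y_(i+1) − y_i)/h_i = -7/3, -1:
  3·M_0 + 8·M_1 + 1·M_2 = 6(Δ_1 - Δ_0) = 8
Natural end conditions: M_0 = M_2 = 0.
Forward elimination and back-substitution give M_0 = 0, M_1 = 1, M_2 = 0.
On [0, 3], g(x) = 4 - 17/6·x + 0·x² + 1/18·x³.
With x = 1: g(1) = 11/9.

1.2222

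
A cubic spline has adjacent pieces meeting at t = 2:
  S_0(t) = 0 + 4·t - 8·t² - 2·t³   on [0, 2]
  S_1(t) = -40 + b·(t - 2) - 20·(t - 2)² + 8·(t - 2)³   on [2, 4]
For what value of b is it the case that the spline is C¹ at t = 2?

-52

S_0'(t) = 4 - 16·t - 6·t², so S_0'(2) = -52. On the right, S_1'(2) = b, so b = -52.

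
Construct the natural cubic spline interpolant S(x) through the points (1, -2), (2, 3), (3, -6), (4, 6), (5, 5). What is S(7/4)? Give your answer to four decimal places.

3.5488

With m_i denoting the second derivative at x_i, h_i = 1, 1, 1, 1, and Δ_i = (y_(i+1) − y_i)/h_i = 5, -9, 12, -1:
  1·m_0 + 4·m_1 + 1·m_2 = 6(Δ_1 - Δ_0) = -84
  1·m_1 + 4·m_2 + 1·m_3 = 6(Δ_2 - Δ_1) = 126
  1·m_2 + 4·m_3 + 1·m_4 = 6(Δ_3 - Δ_2) = -78
Natural end conditions: m_0 = m_4 = 0.
Hence m_0 = 0, m_1 = -921/28, m_2 = 333/7, m_3 = -879/28, m_4 = 0.
On [1, 2], S(x) = -2 + 587/56·(x - 1) + 0·(x - 1)² - 307/56·(x - 1)³.
With (x - 1) = 3/4: S(7/4) = 1817/512.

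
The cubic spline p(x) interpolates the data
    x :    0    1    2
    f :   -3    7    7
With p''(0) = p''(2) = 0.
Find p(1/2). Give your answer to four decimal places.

Write m_i for p''(x_i). With h_i = 1, 1 and divided differences Δ_i = 10, 0, the continuity of p' gives the tridiagonal system
  1·m_0 + 4·m_1 + 1·m_2 = 6(Δ_1 - Δ_0) = -60
Natural end conditions: m_0 = m_2 = 0.
Forward elimination and back-substitution give m_0 = 0, m_1 = -15, m_2 = 0.
On [0, 1], p(x) = -3 + 25/2·x + 0·x² - 5/2·x³.
With x = 1/2: p(1/2) = 47/16.

2.9375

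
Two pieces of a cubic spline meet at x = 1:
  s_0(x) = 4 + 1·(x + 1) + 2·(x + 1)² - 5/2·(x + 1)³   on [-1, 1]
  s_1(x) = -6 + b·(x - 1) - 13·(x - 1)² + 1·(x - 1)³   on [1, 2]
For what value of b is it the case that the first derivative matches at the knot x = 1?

-21

s_0'(x) = 1 + 4·(x + 1) - 15/2·(x + 1)², so s_0'(1) = -21. On the right, s_1'(1) = b, so b = -21.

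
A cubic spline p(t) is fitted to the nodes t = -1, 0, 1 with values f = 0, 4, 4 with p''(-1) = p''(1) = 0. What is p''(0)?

-6

Write M_i for p''(x_i). With h_i = 1, 1 and divided differences Δ_i = 4, 0, the continuity of p' gives the tridiagonal system
  1·M_0 + 4·M_1 + 1·M_2 = 6(Δ_1 - Δ_0) = -24
Natural end conditions: M_0 = M_2 = 0.
Forward elimination and back-substitution give M_0 = 0, M_1 = -6, M_2 = 0.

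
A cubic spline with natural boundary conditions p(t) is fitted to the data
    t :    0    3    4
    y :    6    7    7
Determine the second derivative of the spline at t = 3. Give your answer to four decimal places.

-0.2500

Let m_i = p''(x_i). Step sizes h_i = 3, 1; slopes of the chords Δ_i = (y_(i+1) - y_i)/h_i = 1/3, 0.
  3·m_0 + 8·m_1 + 1·m_2 = 6(Δ_1 - Δ_0) = -2
Natural end conditions: m_0 = m_2 = 0.
Forward elimination and back-substitution give m_0 = 0, m_1 = -1/4, m_2 = 0.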